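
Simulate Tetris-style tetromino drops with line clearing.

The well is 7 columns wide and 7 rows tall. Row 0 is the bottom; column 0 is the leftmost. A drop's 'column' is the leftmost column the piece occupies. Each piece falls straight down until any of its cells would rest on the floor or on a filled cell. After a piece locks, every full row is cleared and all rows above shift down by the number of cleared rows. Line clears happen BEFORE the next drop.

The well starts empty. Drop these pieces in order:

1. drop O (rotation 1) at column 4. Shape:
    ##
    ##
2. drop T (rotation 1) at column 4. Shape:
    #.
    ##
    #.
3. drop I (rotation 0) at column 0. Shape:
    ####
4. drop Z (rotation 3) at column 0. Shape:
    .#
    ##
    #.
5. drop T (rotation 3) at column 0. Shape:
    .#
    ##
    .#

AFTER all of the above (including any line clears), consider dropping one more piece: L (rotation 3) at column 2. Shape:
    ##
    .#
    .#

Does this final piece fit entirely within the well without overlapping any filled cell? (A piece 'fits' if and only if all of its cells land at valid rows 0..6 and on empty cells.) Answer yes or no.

Answer: yes

Derivation:
Drop 1: O rot1 at col 4 lands with bottom-row=0; cleared 0 line(s) (total 0); column heights now [0 0 0 0 2 2 0], max=2
Drop 2: T rot1 at col 4 lands with bottom-row=2; cleared 0 line(s) (total 0); column heights now [0 0 0 0 5 4 0], max=5
Drop 3: I rot0 at col 0 lands with bottom-row=0; cleared 0 line(s) (total 0); column heights now [1 1 1 1 5 4 0], max=5
Drop 4: Z rot3 at col 0 lands with bottom-row=1; cleared 0 line(s) (total 0); column heights now [3 4 1 1 5 4 0], max=5
Drop 5: T rot3 at col 0 lands with bottom-row=4; cleared 0 line(s) (total 0); column heights now [6 7 1 1 5 4 0], max=7
Test piece L rot3 at col 2 (width 2): heights before test = [6 7 1 1 5 4 0]; fits = True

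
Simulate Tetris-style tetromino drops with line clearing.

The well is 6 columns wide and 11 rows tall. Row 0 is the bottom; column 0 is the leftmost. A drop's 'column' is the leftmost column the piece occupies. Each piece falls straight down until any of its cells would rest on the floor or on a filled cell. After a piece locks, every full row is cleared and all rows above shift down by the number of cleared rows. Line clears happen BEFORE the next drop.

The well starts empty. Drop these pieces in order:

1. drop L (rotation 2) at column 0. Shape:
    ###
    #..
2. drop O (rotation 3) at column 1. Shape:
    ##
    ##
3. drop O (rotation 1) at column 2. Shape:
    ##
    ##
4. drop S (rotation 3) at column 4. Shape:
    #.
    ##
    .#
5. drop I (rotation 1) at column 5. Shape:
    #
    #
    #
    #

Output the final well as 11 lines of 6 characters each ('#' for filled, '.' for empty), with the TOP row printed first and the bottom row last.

Drop 1: L rot2 at col 0 lands with bottom-row=0; cleared 0 line(s) (total 0); column heights now [2 2 2 0 0 0], max=2
Drop 2: O rot3 at col 1 lands with bottom-row=2; cleared 0 line(s) (total 0); column heights now [2 4 4 0 0 0], max=4
Drop 3: O rot1 at col 2 lands with bottom-row=4; cleared 0 line(s) (total 0); column heights now [2 4 6 6 0 0], max=6
Drop 4: S rot3 at col 4 lands with bottom-row=0; cleared 0 line(s) (total 0); column heights now [2 4 6 6 3 2], max=6
Drop 5: I rot1 at col 5 lands with bottom-row=2; cleared 0 line(s) (total 0); column heights now [2 4 6 6 3 6], max=6

Answer: ......
......
......
......
......
..##.#
..##.#
.##..#
.##.##
###.##
#....#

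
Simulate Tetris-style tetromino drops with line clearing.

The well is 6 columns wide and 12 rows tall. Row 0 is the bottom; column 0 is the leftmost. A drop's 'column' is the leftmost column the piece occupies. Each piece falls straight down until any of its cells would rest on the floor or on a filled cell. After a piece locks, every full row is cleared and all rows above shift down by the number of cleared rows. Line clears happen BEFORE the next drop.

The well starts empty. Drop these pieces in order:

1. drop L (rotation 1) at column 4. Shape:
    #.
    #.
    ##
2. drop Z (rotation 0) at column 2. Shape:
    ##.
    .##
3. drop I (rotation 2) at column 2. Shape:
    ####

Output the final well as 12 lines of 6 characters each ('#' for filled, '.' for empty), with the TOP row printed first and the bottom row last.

Answer: ......
......
......
......
......
......
..####
..##..
...##.
....#.
....#.
....##

Derivation:
Drop 1: L rot1 at col 4 lands with bottom-row=0; cleared 0 line(s) (total 0); column heights now [0 0 0 0 3 1], max=3
Drop 2: Z rot0 at col 2 lands with bottom-row=3; cleared 0 line(s) (total 0); column heights now [0 0 5 5 4 1], max=5
Drop 3: I rot2 at col 2 lands with bottom-row=5; cleared 0 line(s) (total 0); column heights now [0 0 6 6 6 6], max=6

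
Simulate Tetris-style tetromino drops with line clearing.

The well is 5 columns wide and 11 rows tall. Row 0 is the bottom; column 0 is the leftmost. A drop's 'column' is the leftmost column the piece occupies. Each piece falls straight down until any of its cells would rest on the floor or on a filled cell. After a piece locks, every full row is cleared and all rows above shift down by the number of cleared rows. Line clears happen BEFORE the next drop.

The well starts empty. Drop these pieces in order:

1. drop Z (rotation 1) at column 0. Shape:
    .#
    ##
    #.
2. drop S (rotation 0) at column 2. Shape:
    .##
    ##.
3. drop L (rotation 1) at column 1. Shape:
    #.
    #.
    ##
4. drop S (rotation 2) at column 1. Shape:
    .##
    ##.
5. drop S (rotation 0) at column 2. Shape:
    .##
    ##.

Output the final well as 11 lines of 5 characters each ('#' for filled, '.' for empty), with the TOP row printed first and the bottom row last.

Drop 1: Z rot1 at col 0 lands with bottom-row=0; cleared 0 line(s) (total 0); column heights now [2 3 0 0 0], max=3
Drop 2: S rot0 at col 2 lands with bottom-row=0; cleared 0 line(s) (total 0); column heights now [2 3 1 2 2], max=3
Drop 3: L rot1 at col 1 lands with bottom-row=3; cleared 0 line(s) (total 0); column heights now [2 6 4 2 2], max=6
Drop 4: S rot2 at col 1 lands with bottom-row=6; cleared 0 line(s) (total 0); column heights now [2 7 8 8 2], max=8
Drop 5: S rot0 at col 2 lands with bottom-row=8; cleared 0 line(s) (total 0); column heights now [2 7 9 10 10], max=10

Answer: .....
...##
..##.
..##.
.##..
.#...
.#...
.##..
.#...
##.##
#.##.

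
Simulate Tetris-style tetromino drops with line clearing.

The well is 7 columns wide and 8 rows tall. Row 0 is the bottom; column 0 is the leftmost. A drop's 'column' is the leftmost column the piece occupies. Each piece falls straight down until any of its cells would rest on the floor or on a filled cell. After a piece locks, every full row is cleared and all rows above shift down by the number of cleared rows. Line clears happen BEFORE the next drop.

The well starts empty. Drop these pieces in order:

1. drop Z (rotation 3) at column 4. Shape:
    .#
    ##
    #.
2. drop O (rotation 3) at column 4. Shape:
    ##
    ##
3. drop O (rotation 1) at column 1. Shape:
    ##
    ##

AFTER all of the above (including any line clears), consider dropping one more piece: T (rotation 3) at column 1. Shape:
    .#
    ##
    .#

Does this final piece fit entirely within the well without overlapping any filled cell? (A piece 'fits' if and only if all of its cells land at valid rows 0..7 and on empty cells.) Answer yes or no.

Answer: yes

Derivation:
Drop 1: Z rot3 at col 4 lands with bottom-row=0; cleared 0 line(s) (total 0); column heights now [0 0 0 0 2 3 0], max=3
Drop 2: O rot3 at col 4 lands with bottom-row=3; cleared 0 line(s) (total 0); column heights now [0 0 0 0 5 5 0], max=5
Drop 3: O rot1 at col 1 lands with bottom-row=0; cleared 0 line(s) (total 0); column heights now [0 2 2 0 5 5 0], max=5
Test piece T rot3 at col 1 (width 2): heights before test = [0 2 2 0 5 5 0]; fits = True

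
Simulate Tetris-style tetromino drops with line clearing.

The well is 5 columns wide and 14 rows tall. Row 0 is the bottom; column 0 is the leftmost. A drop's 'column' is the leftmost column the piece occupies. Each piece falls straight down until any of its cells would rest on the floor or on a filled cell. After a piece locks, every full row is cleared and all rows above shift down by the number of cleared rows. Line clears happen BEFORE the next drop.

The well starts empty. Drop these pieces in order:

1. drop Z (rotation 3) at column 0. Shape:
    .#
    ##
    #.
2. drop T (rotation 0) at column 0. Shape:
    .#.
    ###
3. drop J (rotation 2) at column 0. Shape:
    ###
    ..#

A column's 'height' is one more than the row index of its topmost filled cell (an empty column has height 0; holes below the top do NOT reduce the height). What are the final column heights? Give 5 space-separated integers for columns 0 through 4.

Drop 1: Z rot3 at col 0 lands with bottom-row=0; cleared 0 line(s) (total 0); column heights now [2 3 0 0 0], max=3
Drop 2: T rot0 at col 0 lands with bottom-row=3; cleared 0 line(s) (total 0); column heights now [4 5 4 0 0], max=5
Drop 3: J rot2 at col 0 lands with bottom-row=4; cleared 0 line(s) (total 0); column heights now [6 6 6 0 0], max=6

Answer: 6 6 6 0 0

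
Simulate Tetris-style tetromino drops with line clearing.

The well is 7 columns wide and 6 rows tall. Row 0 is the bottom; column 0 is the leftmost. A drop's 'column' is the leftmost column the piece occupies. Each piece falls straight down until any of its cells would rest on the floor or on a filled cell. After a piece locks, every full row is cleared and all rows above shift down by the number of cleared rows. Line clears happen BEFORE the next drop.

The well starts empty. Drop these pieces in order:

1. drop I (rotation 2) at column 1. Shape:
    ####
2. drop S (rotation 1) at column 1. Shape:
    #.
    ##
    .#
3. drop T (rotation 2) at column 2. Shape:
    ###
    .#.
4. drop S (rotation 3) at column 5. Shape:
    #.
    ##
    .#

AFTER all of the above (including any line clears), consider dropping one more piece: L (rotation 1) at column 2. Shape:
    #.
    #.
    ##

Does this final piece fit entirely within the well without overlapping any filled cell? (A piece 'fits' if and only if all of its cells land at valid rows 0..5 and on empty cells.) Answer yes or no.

Answer: no

Derivation:
Drop 1: I rot2 at col 1 lands with bottom-row=0; cleared 0 line(s) (total 0); column heights now [0 1 1 1 1 0 0], max=1
Drop 2: S rot1 at col 1 lands with bottom-row=1; cleared 0 line(s) (total 0); column heights now [0 4 3 1 1 0 0], max=4
Drop 3: T rot2 at col 2 lands with bottom-row=2; cleared 0 line(s) (total 0); column heights now [0 4 4 4 4 0 0], max=4
Drop 4: S rot3 at col 5 lands with bottom-row=0; cleared 0 line(s) (total 0); column heights now [0 4 4 4 4 3 2], max=4
Test piece L rot1 at col 2 (width 2): heights before test = [0 4 4 4 4 3 2]; fits = False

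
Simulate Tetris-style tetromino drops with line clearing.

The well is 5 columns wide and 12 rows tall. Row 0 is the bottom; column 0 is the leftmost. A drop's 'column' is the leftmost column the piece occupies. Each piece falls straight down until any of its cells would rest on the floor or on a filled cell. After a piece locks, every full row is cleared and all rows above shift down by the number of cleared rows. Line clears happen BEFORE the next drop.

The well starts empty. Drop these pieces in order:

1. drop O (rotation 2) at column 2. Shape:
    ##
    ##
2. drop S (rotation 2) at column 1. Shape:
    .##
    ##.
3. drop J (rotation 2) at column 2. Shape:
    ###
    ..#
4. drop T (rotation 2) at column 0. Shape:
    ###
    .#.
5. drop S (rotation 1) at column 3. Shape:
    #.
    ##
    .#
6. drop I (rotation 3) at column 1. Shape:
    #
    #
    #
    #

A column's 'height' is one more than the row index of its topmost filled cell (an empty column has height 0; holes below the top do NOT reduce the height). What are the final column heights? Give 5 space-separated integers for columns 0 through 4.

Answer: 6 10 6 8 7

Derivation:
Drop 1: O rot2 at col 2 lands with bottom-row=0; cleared 0 line(s) (total 0); column heights now [0 0 2 2 0], max=2
Drop 2: S rot2 at col 1 lands with bottom-row=2; cleared 0 line(s) (total 0); column heights now [0 3 4 4 0], max=4
Drop 3: J rot2 at col 2 lands with bottom-row=3; cleared 0 line(s) (total 0); column heights now [0 3 5 5 5], max=5
Drop 4: T rot2 at col 0 lands with bottom-row=4; cleared 0 line(s) (total 0); column heights now [6 6 6 5 5], max=6
Drop 5: S rot1 at col 3 lands with bottom-row=5; cleared 0 line(s) (total 0); column heights now [6 6 6 8 7], max=8
Drop 6: I rot3 at col 1 lands with bottom-row=6; cleared 0 line(s) (total 0); column heights now [6 10 6 8 7], max=10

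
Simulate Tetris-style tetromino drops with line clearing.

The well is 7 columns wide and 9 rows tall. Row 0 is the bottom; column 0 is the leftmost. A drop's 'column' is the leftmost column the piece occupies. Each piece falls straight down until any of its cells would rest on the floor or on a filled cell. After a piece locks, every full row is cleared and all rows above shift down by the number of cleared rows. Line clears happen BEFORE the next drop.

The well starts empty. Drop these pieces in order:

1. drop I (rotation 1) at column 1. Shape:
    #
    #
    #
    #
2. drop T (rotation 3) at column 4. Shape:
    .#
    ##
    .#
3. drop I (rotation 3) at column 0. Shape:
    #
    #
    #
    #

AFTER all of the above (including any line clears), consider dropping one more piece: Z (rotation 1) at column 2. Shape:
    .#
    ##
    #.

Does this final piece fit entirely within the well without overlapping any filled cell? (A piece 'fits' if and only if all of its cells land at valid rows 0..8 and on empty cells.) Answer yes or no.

Answer: yes

Derivation:
Drop 1: I rot1 at col 1 lands with bottom-row=0; cleared 0 line(s) (total 0); column heights now [0 4 0 0 0 0 0], max=4
Drop 2: T rot3 at col 4 lands with bottom-row=0; cleared 0 line(s) (total 0); column heights now [0 4 0 0 2 3 0], max=4
Drop 3: I rot3 at col 0 lands with bottom-row=0; cleared 0 line(s) (total 0); column heights now [4 4 0 0 2 3 0], max=4
Test piece Z rot1 at col 2 (width 2): heights before test = [4 4 0 0 2 3 0]; fits = True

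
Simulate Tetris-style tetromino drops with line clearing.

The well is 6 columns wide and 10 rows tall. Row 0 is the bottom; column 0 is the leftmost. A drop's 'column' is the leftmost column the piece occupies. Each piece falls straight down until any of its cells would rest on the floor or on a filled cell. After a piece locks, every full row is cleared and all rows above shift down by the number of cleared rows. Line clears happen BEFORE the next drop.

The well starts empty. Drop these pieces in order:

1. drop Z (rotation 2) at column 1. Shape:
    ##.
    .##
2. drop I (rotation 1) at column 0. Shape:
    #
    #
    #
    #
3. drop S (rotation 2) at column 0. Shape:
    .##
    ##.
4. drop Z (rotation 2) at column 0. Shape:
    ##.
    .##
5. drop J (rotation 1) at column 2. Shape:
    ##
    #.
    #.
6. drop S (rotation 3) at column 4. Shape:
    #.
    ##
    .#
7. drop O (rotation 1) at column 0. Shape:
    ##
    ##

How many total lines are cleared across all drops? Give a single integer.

Drop 1: Z rot2 at col 1 lands with bottom-row=0; cleared 0 line(s) (total 0); column heights now [0 2 2 1 0 0], max=2
Drop 2: I rot1 at col 0 lands with bottom-row=0; cleared 0 line(s) (total 0); column heights now [4 2 2 1 0 0], max=4
Drop 3: S rot2 at col 0 lands with bottom-row=4; cleared 0 line(s) (total 0); column heights now [5 6 6 1 0 0], max=6
Drop 4: Z rot2 at col 0 lands with bottom-row=6; cleared 0 line(s) (total 0); column heights now [8 8 7 1 0 0], max=8
Drop 5: J rot1 at col 2 lands with bottom-row=7; cleared 0 line(s) (total 0); column heights now [8 8 10 10 0 0], max=10
Drop 6: S rot3 at col 4 lands with bottom-row=0; cleared 0 line(s) (total 0); column heights now [8 8 10 10 3 2], max=10
Drop 7: O rot1 at col 0 lands with bottom-row=8; cleared 0 line(s) (total 0); column heights now [10 10 10 10 3 2], max=10

Answer: 0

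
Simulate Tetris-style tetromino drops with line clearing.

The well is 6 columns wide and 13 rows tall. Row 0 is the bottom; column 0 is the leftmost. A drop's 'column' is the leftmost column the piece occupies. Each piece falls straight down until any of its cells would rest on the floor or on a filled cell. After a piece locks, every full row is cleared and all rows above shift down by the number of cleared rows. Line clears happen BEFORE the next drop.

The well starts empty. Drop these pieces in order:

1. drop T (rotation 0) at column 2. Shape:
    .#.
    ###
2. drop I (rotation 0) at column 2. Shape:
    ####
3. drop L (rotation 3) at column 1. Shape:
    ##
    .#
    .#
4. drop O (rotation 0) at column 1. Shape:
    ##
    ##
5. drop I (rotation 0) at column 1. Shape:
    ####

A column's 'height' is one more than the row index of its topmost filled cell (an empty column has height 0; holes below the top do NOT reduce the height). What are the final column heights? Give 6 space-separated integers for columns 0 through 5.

Answer: 0 9 9 9 9 3

Derivation:
Drop 1: T rot0 at col 2 lands with bottom-row=0; cleared 0 line(s) (total 0); column heights now [0 0 1 2 1 0], max=2
Drop 2: I rot0 at col 2 lands with bottom-row=2; cleared 0 line(s) (total 0); column heights now [0 0 3 3 3 3], max=3
Drop 3: L rot3 at col 1 lands with bottom-row=3; cleared 0 line(s) (total 0); column heights now [0 6 6 3 3 3], max=6
Drop 4: O rot0 at col 1 lands with bottom-row=6; cleared 0 line(s) (total 0); column heights now [0 8 8 3 3 3], max=8
Drop 5: I rot0 at col 1 lands with bottom-row=8; cleared 0 line(s) (total 0); column heights now [0 9 9 9 9 3], max=9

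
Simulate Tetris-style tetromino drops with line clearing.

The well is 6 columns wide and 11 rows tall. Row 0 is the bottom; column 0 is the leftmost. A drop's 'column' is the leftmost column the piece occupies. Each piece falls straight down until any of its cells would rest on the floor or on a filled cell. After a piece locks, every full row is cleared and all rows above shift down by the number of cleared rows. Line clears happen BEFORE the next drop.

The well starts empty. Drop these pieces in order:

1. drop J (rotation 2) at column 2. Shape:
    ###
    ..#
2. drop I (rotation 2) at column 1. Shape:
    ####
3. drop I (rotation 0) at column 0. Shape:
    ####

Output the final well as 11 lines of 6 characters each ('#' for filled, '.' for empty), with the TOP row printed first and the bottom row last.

Answer: ......
......
......
......
......
......
......
####..
.####.
..###.
....#.

Derivation:
Drop 1: J rot2 at col 2 lands with bottom-row=0; cleared 0 line(s) (total 0); column heights now [0 0 2 2 2 0], max=2
Drop 2: I rot2 at col 1 lands with bottom-row=2; cleared 0 line(s) (total 0); column heights now [0 3 3 3 3 0], max=3
Drop 3: I rot0 at col 0 lands with bottom-row=3; cleared 0 line(s) (total 0); column heights now [4 4 4 4 3 0], max=4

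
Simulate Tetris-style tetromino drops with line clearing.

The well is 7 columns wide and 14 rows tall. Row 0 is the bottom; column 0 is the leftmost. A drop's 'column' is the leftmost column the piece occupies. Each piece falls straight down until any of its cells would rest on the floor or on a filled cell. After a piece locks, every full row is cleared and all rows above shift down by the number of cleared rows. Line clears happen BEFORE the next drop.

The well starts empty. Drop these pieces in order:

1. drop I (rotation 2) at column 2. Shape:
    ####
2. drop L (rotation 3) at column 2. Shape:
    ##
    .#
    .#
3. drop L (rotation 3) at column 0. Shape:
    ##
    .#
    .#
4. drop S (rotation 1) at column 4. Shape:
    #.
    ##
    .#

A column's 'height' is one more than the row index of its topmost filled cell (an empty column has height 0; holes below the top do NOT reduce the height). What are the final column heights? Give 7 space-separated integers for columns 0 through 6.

Answer: 3 3 4 4 4 3 0

Derivation:
Drop 1: I rot2 at col 2 lands with bottom-row=0; cleared 0 line(s) (total 0); column heights now [0 0 1 1 1 1 0], max=1
Drop 2: L rot3 at col 2 lands with bottom-row=1; cleared 0 line(s) (total 0); column heights now [0 0 4 4 1 1 0], max=4
Drop 3: L rot3 at col 0 lands with bottom-row=0; cleared 0 line(s) (total 0); column heights now [3 3 4 4 1 1 0], max=4
Drop 4: S rot1 at col 4 lands with bottom-row=1; cleared 0 line(s) (total 0); column heights now [3 3 4 4 4 3 0], max=4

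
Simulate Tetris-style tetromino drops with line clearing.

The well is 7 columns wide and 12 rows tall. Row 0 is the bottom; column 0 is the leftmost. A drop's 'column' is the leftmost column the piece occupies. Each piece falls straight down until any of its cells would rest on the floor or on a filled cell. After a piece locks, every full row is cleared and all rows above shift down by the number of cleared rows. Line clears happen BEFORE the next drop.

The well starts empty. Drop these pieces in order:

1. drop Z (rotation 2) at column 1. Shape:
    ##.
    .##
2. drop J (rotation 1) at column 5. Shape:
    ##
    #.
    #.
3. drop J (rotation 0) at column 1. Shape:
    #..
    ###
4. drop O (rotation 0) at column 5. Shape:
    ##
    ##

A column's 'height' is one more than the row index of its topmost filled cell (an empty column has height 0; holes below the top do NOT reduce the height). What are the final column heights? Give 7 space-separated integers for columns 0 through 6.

Answer: 0 4 3 3 0 5 5

Derivation:
Drop 1: Z rot2 at col 1 lands with bottom-row=0; cleared 0 line(s) (total 0); column heights now [0 2 2 1 0 0 0], max=2
Drop 2: J rot1 at col 5 lands with bottom-row=0; cleared 0 line(s) (total 0); column heights now [0 2 2 1 0 3 3], max=3
Drop 3: J rot0 at col 1 lands with bottom-row=2; cleared 0 line(s) (total 0); column heights now [0 4 3 3 0 3 3], max=4
Drop 4: O rot0 at col 5 lands with bottom-row=3; cleared 0 line(s) (total 0); column heights now [0 4 3 3 0 5 5], max=5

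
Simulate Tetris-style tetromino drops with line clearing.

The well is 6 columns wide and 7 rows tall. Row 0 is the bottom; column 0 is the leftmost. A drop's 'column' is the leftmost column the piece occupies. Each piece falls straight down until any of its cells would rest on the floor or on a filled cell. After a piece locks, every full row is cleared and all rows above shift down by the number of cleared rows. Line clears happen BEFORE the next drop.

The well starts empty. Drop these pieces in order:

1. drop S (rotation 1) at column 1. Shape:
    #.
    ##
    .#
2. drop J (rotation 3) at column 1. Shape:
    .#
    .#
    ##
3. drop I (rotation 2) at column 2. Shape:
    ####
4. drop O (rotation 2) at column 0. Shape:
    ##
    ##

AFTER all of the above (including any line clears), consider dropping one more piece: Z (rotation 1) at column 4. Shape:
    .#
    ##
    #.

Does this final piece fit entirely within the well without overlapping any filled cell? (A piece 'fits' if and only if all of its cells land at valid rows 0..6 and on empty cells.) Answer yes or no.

Answer: no

Derivation:
Drop 1: S rot1 at col 1 lands with bottom-row=0; cleared 0 line(s) (total 0); column heights now [0 3 2 0 0 0], max=3
Drop 2: J rot3 at col 1 lands with bottom-row=3; cleared 0 line(s) (total 0); column heights now [0 4 6 0 0 0], max=6
Drop 3: I rot2 at col 2 lands with bottom-row=6; cleared 0 line(s) (total 0); column heights now [0 4 7 7 7 7], max=7
Drop 4: O rot2 at col 0 lands with bottom-row=4; cleared 0 line(s) (total 0); column heights now [6 6 7 7 7 7], max=7
Test piece Z rot1 at col 4 (width 2): heights before test = [6 6 7 7 7 7]; fits = False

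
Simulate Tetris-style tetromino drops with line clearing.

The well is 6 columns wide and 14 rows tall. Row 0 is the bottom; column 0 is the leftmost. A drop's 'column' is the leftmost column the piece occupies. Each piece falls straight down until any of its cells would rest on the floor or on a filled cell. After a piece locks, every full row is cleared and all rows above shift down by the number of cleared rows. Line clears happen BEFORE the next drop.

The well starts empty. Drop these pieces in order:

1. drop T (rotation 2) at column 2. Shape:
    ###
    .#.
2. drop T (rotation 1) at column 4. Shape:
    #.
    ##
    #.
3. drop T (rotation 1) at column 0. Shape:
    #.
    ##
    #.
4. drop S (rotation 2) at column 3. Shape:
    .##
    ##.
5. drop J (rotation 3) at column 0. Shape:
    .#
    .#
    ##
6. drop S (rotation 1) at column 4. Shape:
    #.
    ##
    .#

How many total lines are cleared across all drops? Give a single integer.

Drop 1: T rot2 at col 2 lands with bottom-row=0; cleared 0 line(s) (total 0); column heights now [0 0 2 2 2 0], max=2
Drop 2: T rot1 at col 4 lands with bottom-row=2; cleared 0 line(s) (total 0); column heights now [0 0 2 2 5 4], max=5
Drop 3: T rot1 at col 0 lands with bottom-row=0; cleared 0 line(s) (total 0); column heights now [3 2 2 2 5 4], max=5
Drop 4: S rot2 at col 3 lands with bottom-row=5; cleared 0 line(s) (total 0); column heights now [3 2 2 6 7 7], max=7
Drop 5: J rot3 at col 0 lands with bottom-row=3; cleared 0 line(s) (total 0); column heights now [4 6 2 6 7 7], max=7
Drop 6: S rot1 at col 4 lands with bottom-row=7; cleared 0 line(s) (total 0); column heights now [4 6 2 6 10 9], max=10

Answer: 0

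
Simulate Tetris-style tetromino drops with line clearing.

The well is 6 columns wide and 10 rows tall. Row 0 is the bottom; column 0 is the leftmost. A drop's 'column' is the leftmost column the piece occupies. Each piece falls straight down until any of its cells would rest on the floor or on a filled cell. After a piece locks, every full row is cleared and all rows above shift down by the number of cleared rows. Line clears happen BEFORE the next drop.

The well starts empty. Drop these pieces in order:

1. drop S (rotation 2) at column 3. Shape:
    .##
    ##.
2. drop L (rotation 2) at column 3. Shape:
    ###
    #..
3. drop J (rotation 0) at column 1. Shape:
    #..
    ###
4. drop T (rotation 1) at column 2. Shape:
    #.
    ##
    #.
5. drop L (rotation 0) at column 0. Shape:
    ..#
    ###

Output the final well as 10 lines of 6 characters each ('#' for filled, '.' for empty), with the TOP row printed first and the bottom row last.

Answer: ......
..#...
###...
..#...
..##..
.##...
.###..
...###
...###
...##.

Derivation:
Drop 1: S rot2 at col 3 lands with bottom-row=0; cleared 0 line(s) (total 0); column heights now [0 0 0 1 2 2], max=2
Drop 2: L rot2 at col 3 lands with bottom-row=1; cleared 0 line(s) (total 0); column heights now [0 0 0 3 3 3], max=3
Drop 3: J rot0 at col 1 lands with bottom-row=3; cleared 0 line(s) (total 0); column heights now [0 5 4 4 3 3], max=5
Drop 4: T rot1 at col 2 lands with bottom-row=4; cleared 0 line(s) (total 0); column heights now [0 5 7 6 3 3], max=7
Drop 5: L rot0 at col 0 lands with bottom-row=7; cleared 0 line(s) (total 0); column heights now [8 8 9 6 3 3], max=9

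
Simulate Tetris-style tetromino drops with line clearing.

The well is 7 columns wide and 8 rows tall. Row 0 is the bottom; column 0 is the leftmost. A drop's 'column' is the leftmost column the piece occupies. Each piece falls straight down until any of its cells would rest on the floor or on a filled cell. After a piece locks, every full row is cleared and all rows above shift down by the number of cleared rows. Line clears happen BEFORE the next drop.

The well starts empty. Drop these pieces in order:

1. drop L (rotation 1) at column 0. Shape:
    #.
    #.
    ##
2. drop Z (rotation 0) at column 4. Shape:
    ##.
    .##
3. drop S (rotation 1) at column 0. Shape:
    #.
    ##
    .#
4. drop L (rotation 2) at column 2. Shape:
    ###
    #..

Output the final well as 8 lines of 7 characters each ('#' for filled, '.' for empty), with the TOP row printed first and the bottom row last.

Answer: .......
.......
.......
#......
##.....
#####..
#.#.##.
##...##

Derivation:
Drop 1: L rot1 at col 0 lands with bottom-row=0; cleared 0 line(s) (total 0); column heights now [3 1 0 0 0 0 0], max=3
Drop 2: Z rot0 at col 4 lands with bottom-row=0; cleared 0 line(s) (total 0); column heights now [3 1 0 0 2 2 1], max=3
Drop 3: S rot1 at col 0 lands with bottom-row=2; cleared 0 line(s) (total 0); column heights now [5 4 0 0 2 2 1], max=5
Drop 4: L rot2 at col 2 lands with bottom-row=1; cleared 0 line(s) (total 0); column heights now [5 4 3 3 3 2 1], max=5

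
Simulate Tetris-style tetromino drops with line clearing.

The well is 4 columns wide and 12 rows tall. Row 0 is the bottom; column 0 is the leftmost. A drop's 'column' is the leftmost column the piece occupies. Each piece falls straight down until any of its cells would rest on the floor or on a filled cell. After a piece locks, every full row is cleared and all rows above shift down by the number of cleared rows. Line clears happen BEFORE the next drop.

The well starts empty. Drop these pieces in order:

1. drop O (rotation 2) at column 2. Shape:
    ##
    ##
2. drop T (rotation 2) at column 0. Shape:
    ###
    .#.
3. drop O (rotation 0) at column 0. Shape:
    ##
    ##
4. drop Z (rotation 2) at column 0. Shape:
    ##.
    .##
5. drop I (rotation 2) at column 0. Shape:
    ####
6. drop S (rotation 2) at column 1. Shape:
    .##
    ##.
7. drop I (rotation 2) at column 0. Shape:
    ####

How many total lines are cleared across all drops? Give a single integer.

Answer: 2

Derivation:
Drop 1: O rot2 at col 2 lands with bottom-row=0; cleared 0 line(s) (total 0); column heights now [0 0 2 2], max=2
Drop 2: T rot2 at col 0 lands with bottom-row=1; cleared 0 line(s) (total 0); column heights now [3 3 3 2], max=3
Drop 3: O rot0 at col 0 lands with bottom-row=3; cleared 0 line(s) (total 0); column heights now [5 5 3 2], max=5
Drop 4: Z rot2 at col 0 lands with bottom-row=5; cleared 0 line(s) (total 0); column heights now [7 7 6 2], max=7
Drop 5: I rot2 at col 0 lands with bottom-row=7; cleared 1 line(s) (total 1); column heights now [7 7 6 2], max=7
Drop 6: S rot2 at col 1 lands with bottom-row=7; cleared 0 line(s) (total 1); column heights now [7 8 9 9], max=9
Drop 7: I rot2 at col 0 lands with bottom-row=9; cleared 1 line(s) (total 2); column heights now [7 8 9 9], max=9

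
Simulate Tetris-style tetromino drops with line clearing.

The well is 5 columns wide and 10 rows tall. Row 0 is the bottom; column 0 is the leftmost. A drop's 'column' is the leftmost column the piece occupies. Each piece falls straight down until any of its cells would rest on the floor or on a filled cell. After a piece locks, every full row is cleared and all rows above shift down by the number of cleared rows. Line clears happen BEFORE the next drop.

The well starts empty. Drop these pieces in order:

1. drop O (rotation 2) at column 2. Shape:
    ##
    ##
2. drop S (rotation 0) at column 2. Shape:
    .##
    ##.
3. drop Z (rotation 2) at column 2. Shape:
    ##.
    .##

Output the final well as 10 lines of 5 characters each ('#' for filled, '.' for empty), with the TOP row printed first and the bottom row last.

Drop 1: O rot2 at col 2 lands with bottom-row=0; cleared 0 line(s) (total 0); column heights now [0 0 2 2 0], max=2
Drop 2: S rot0 at col 2 lands with bottom-row=2; cleared 0 line(s) (total 0); column heights now [0 0 3 4 4], max=4
Drop 3: Z rot2 at col 2 lands with bottom-row=4; cleared 0 line(s) (total 0); column heights now [0 0 6 6 5], max=6

Answer: .....
.....
.....
.....
..##.
...##
...##
..##.
..##.
..##.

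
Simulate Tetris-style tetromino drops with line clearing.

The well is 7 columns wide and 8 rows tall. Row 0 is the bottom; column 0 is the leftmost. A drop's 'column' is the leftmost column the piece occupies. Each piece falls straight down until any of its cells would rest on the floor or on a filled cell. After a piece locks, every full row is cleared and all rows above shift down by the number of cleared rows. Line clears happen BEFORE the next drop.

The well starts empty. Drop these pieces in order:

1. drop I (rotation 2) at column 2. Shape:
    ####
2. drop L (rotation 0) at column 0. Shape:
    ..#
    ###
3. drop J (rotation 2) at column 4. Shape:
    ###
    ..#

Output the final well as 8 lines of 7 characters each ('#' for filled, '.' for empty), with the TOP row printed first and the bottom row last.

Answer: .......
.......
.......
.......
.......
..#....
###.###
..#####

Derivation:
Drop 1: I rot2 at col 2 lands with bottom-row=0; cleared 0 line(s) (total 0); column heights now [0 0 1 1 1 1 0], max=1
Drop 2: L rot0 at col 0 lands with bottom-row=1; cleared 0 line(s) (total 0); column heights now [2 2 3 1 1 1 0], max=3
Drop 3: J rot2 at col 4 lands with bottom-row=0; cleared 0 line(s) (total 0); column heights now [2 2 3 1 2 2 2], max=3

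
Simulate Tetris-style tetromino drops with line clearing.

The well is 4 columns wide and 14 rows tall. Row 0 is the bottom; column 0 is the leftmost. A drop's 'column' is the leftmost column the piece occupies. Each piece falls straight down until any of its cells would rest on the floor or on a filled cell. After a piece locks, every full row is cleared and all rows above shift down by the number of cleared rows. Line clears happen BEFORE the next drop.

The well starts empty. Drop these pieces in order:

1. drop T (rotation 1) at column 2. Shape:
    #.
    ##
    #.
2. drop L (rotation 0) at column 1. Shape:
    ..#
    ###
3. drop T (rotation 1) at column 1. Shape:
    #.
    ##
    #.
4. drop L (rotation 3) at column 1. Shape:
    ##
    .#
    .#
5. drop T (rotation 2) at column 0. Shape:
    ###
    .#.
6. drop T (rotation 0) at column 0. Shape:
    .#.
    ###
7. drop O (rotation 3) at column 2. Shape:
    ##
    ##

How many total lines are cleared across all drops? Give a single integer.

Drop 1: T rot1 at col 2 lands with bottom-row=0; cleared 0 line(s) (total 0); column heights now [0 0 3 2], max=3
Drop 2: L rot0 at col 1 lands with bottom-row=3; cleared 0 line(s) (total 0); column heights now [0 4 4 5], max=5
Drop 3: T rot1 at col 1 lands with bottom-row=4; cleared 0 line(s) (total 0); column heights now [0 7 6 5], max=7
Drop 4: L rot3 at col 1 lands with bottom-row=6; cleared 0 line(s) (total 0); column heights now [0 9 9 5], max=9
Drop 5: T rot2 at col 0 lands with bottom-row=9; cleared 0 line(s) (total 0); column heights now [11 11 11 5], max=11
Drop 6: T rot0 at col 0 lands with bottom-row=11; cleared 0 line(s) (total 0); column heights now [12 13 12 5], max=13
Drop 7: O rot3 at col 2 lands with bottom-row=12; cleared 0 line(s) (total 0); column heights now [12 13 14 14], max=14

Answer: 0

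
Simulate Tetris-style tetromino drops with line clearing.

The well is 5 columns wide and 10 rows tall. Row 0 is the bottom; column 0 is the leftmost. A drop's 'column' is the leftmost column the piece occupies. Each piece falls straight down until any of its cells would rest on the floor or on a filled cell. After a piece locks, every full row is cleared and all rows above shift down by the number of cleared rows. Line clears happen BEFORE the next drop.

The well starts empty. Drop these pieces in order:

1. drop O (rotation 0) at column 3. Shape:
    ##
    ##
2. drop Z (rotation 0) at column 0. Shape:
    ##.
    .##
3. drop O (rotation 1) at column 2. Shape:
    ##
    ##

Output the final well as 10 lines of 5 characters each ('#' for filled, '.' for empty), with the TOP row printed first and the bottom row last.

Drop 1: O rot0 at col 3 lands with bottom-row=0; cleared 0 line(s) (total 0); column heights now [0 0 0 2 2], max=2
Drop 2: Z rot0 at col 0 lands with bottom-row=0; cleared 0 line(s) (total 0); column heights now [2 2 1 2 2], max=2
Drop 3: O rot1 at col 2 lands with bottom-row=2; cleared 0 line(s) (total 0); column heights now [2 2 4 4 2], max=4

Answer: .....
.....
.....
.....
.....
.....
..##.
..##.
##.##
.####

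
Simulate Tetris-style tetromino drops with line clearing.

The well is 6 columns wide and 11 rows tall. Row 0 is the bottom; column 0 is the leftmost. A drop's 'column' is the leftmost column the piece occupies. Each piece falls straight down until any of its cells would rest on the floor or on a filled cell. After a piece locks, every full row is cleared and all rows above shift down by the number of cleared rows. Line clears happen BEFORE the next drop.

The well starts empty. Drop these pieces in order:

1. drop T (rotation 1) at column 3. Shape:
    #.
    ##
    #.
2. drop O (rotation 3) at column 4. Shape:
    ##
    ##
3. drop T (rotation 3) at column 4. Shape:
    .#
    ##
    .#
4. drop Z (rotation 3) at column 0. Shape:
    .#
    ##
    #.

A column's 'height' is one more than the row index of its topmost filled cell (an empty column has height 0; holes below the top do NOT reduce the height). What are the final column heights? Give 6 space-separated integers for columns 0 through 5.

Answer: 2 3 0 3 6 7

Derivation:
Drop 1: T rot1 at col 3 lands with bottom-row=0; cleared 0 line(s) (total 0); column heights now [0 0 0 3 2 0], max=3
Drop 2: O rot3 at col 4 lands with bottom-row=2; cleared 0 line(s) (total 0); column heights now [0 0 0 3 4 4], max=4
Drop 3: T rot3 at col 4 lands with bottom-row=4; cleared 0 line(s) (total 0); column heights now [0 0 0 3 6 7], max=7
Drop 4: Z rot3 at col 0 lands with bottom-row=0; cleared 0 line(s) (total 0); column heights now [2 3 0 3 6 7], max=7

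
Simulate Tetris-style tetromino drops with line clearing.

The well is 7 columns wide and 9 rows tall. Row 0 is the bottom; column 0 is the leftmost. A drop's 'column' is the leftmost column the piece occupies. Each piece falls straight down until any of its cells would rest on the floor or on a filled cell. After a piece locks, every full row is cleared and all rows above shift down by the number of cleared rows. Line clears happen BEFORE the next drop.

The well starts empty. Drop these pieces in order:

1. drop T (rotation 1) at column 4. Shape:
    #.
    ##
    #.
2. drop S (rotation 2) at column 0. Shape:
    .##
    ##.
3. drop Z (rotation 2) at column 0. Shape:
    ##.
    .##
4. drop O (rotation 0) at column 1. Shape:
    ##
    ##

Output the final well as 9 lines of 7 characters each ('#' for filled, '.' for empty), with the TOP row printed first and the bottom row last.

Answer: .......
.......
.......
.##....
.##....
##.....
.##.#..
.##.##.
##..#..

Derivation:
Drop 1: T rot1 at col 4 lands with bottom-row=0; cleared 0 line(s) (total 0); column heights now [0 0 0 0 3 2 0], max=3
Drop 2: S rot2 at col 0 lands with bottom-row=0; cleared 0 line(s) (total 0); column heights now [1 2 2 0 3 2 0], max=3
Drop 3: Z rot2 at col 0 lands with bottom-row=2; cleared 0 line(s) (total 0); column heights now [4 4 3 0 3 2 0], max=4
Drop 4: O rot0 at col 1 lands with bottom-row=4; cleared 0 line(s) (total 0); column heights now [4 6 6 0 3 2 0], max=6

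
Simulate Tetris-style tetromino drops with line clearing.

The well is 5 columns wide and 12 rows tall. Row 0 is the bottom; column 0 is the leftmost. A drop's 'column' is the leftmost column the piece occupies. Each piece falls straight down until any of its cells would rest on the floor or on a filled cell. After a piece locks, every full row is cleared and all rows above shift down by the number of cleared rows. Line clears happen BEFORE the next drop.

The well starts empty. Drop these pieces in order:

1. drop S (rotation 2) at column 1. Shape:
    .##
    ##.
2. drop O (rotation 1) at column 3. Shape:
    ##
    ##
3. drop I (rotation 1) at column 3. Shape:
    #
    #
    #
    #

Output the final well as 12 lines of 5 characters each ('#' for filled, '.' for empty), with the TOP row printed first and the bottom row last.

Drop 1: S rot2 at col 1 lands with bottom-row=0; cleared 0 line(s) (total 0); column heights now [0 1 2 2 0], max=2
Drop 2: O rot1 at col 3 lands with bottom-row=2; cleared 0 line(s) (total 0); column heights now [0 1 2 4 4], max=4
Drop 3: I rot1 at col 3 lands with bottom-row=4; cleared 0 line(s) (total 0); column heights now [0 1 2 8 4], max=8

Answer: .....
.....
.....
.....
...#.
...#.
...#.
...#.
...##
...##
..##.
.##..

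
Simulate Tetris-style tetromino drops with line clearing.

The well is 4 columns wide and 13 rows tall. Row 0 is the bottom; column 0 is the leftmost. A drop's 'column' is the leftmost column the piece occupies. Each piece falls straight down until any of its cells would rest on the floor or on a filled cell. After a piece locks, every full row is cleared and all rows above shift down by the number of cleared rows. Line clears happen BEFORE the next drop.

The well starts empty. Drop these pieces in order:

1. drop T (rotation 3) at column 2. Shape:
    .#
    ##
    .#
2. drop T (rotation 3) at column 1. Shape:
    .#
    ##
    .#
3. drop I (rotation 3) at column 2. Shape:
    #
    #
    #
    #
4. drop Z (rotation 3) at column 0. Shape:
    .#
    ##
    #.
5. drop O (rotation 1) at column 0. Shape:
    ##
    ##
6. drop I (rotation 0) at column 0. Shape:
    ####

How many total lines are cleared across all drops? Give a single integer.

Answer: 1

Derivation:
Drop 1: T rot3 at col 2 lands with bottom-row=0; cleared 0 line(s) (total 0); column heights now [0 0 2 3], max=3
Drop 2: T rot3 at col 1 lands with bottom-row=2; cleared 0 line(s) (total 0); column heights now [0 4 5 3], max=5
Drop 3: I rot3 at col 2 lands with bottom-row=5; cleared 0 line(s) (total 0); column heights now [0 4 9 3], max=9
Drop 4: Z rot3 at col 0 lands with bottom-row=3; cleared 0 line(s) (total 0); column heights now [5 6 9 3], max=9
Drop 5: O rot1 at col 0 lands with bottom-row=6; cleared 0 line(s) (total 0); column heights now [8 8 9 3], max=9
Drop 6: I rot0 at col 0 lands with bottom-row=9; cleared 1 line(s) (total 1); column heights now [8 8 9 3], max=9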